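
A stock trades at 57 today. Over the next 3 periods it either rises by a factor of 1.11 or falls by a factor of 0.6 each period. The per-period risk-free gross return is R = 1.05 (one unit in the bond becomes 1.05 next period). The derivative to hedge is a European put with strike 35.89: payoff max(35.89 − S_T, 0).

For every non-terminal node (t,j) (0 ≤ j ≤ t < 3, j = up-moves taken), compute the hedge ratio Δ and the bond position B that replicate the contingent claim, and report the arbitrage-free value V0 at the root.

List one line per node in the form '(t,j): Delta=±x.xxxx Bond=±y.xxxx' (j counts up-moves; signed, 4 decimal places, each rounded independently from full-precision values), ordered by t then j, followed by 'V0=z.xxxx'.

Risk-neutral probability p* = (R−d)/(u−d) = (1.05−0.6)/(1.11−0.6) = 0.8824.
Terminal values V(3,·): V(3,0)=23.5780, V(3,1)=13.1128, V(3,2)=0.0000, V(3,3)=0.0000
  t=2,j=0: stock 20.5200 → up 22.7772 (V=13.1128), down 12.3120 (V=23.5780). Price 13.6610; hedge Δ=-1.0000, bond B=34.1810.
  t=2,j=1: stock 37.9620 → up 42.1378 (V=0.0000), down 22.7772 (V=13.1128). Price 1.4692; hedge Δ=-0.6773, bond B=27.1806.
  t=2,j=2: stock 70.2297 → up 77.9550 (V=0.0000), down 42.1378 (V=0.0000). Price 0.0000; hedge Δ=0.0000, bond B=0.0000.
  t=1,j=0: stock 34.2000 → up 37.9620 (V=1.4692), down 20.5200 (V=13.6610). Price 2.7653; hedge Δ=-0.6990, bond B=26.6706.
  t=1,j=1: stock 63.2700 → up 70.2297 (V=0.0000), down 37.9620 (V=1.4692). Price 0.1646; hedge Δ=-0.0455, bond B=3.0454.
  t=0,j=0: stock 57.0000 → up 63.2700 (V=0.1646), down 34.2000 (V=2.7653). Price 0.4482; hedge Δ=-0.0895, bond B=5.5475.
The time-0 hedge costs 0.4482, which is the no-arbitrage price.

(0,0): Delta=-0.0895 Bond=5.5475
(1,0): Delta=-0.6990 Bond=26.6706
(1,1): Delta=-0.0455 Bond=3.0454
(2,0): Delta=-1.0000 Bond=34.1810
(2,1): Delta=-0.6773 Bond=27.1806
(2,2): Delta=0.0000 Bond=0.0000
V0=0.4482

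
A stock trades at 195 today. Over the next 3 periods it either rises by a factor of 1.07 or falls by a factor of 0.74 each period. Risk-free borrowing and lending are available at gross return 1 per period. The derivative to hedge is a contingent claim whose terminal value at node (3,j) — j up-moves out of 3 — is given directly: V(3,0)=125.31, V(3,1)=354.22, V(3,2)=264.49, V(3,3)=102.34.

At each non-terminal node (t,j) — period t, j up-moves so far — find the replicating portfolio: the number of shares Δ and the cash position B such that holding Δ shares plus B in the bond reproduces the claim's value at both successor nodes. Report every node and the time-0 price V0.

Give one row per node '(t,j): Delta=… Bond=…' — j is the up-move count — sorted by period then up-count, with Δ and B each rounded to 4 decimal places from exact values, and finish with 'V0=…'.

Risk-neutral probability p* = (R−d)/(u−d) = (1−0.74)/(1.07−0.74) = 0.7879.
Terminal values V(3,·): V(3,0)=125.3100, V(3,1)=354.2200, V(3,2)=264.4900, V(3,3)=102.3400
(2,0): S=106.7820. Δ = (V_up−V_dn)/(S_up−S_dn) = (354.2200−125.3100)/(114.2567−79.0187) = 6.4961. V = [p*·354.2200 + (1−p*)·125.3100]/1 = 305.6633. B = V − Δ·S = -388.0033.
(2,1): S=154.4010. Δ = (V_up−V_dn)/(S_up−S_dn) = (264.4900−354.2200)/(165.2091−114.2567) = -1.7611. V = [p*·264.4900 + (1−p*)·354.2200]/1 = 283.5236. B = V − Δ·S = 555.4327.
(2,2): S=223.2555. Δ = (V_up−V_dn)/(S_up−S_dn) = (102.3400−264.4900)/(238.8834−165.2091) = -2.2009. V = [p*·102.3400 + (1−p*)·264.4900]/1 = 136.7355. B = V − Δ·S = 628.0991.
(1,0): S=144.3000. Δ = (V_up−V_dn)/(S_up−S_dn) = (283.5236−305.6633)/(154.4010−106.7820) = -0.4649. V = [p*·283.5236 + (1−p*)·305.6633]/1 = 288.2199. B = V − Δ·S = 355.3099.
(1,1): S=208.6500. Δ = (V_up−V_dn)/(S_up−S_dn) = (136.7355−283.5236)/(223.2555−154.4010) = -2.1319. V = [p*·136.7355 + (1−p*)·283.5236]/1 = 167.8723. B = V − Δ·S = 612.6850.
(0,0): S=195.0000. Δ = (V_up−V_dn)/(S_up−S_dn) = (167.8723−288.2199)/(208.6500−144.3000) = -1.8702. V = [p*·167.8723 + (1−p*)·288.2199]/1 = 193.4006. B = V − Δ·S = 558.0903.
Each (Δ,B) replicates both successor values, so the strategy is self-financing and V0 is arbitrage-free.

(0,0): Delta=-1.8702 Bond=558.0903
(1,0): Delta=-0.4649 Bond=355.3099
(1,1): Delta=-2.1319 Bond=612.6850
(2,0): Delta=6.4961 Bond=-388.0033
(2,1): Delta=-1.7611 Bond=555.4327
(2,2): Delta=-2.2009 Bond=628.0991
V0=193.4006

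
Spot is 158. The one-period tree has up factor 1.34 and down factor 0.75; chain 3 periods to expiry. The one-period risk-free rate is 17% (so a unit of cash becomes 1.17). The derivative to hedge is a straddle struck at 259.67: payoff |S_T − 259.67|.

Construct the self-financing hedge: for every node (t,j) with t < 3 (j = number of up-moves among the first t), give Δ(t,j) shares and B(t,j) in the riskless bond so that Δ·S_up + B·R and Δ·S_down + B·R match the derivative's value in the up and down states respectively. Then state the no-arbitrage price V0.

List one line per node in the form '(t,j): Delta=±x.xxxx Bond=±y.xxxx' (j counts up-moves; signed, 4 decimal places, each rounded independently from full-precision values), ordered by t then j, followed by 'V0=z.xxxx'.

No-arbitrage ⇒ martingale measure with p* = (R−d)/(u−d) = 0.7119.
At expiry t=3: V(3,0)=193.0138, V(3,1)=140.5775, V(3,2)=46.8914, V(3,3)=120.4944
  t=2,j=0: stock 88.8750 → up 119.0925 (V=140.5775), down 66.6562 (V=193.0138). Price 133.0652; hedge Δ=-1.0000, bond B=221.9402.
  t=2,j=1: stock 158.7900 → up 212.7786 (V=46.8914), down 119.0925 (V=140.5775). Price 63.1502; hedge Δ=-1.0000, bond B=221.9402.
  t=2,j=2: stock 283.7048 → up 380.1644 (V=120.4944), down 212.7786 (V=46.8914). Price 84.8605; hedge Δ=0.4397, bond B=-39.8904.
  t=1,j=0: stock 118.5000 → up 158.7900 (V=63.1502), down 88.8750 (V=133.0652). Price 71.1925; hedge Δ=-1.0000, bond B=189.6925.
  t=1,j=1: stock 211.7200 → up 283.7048 (V=84.8605), down 158.7900 (V=63.1502). Price 67.1837; hedge Δ=0.1738, bond B=30.3866.
  t=0,j=0: stock 158.0000 → up 211.7200 (V=67.1837), down 118.5000 (V=71.1925). Price 58.4092; hedge Δ=-0.0430, bond B=65.2037.
The time-0 hedge costs 58.4092, which is the no-arbitrage price.

(0,0): Delta=-0.0430 Bond=65.2037
(1,0): Delta=-1.0000 Bond=189.6925
(1,1): Delta=0.1738 Bond=30.3866
(2,0): Delta=-1.0000 Bond=221.9402
(2,1): Delta=-1.0000 Bond=221.9402
(2,2): Delta=0.4397 Bond=-39.8904
V0=58.4092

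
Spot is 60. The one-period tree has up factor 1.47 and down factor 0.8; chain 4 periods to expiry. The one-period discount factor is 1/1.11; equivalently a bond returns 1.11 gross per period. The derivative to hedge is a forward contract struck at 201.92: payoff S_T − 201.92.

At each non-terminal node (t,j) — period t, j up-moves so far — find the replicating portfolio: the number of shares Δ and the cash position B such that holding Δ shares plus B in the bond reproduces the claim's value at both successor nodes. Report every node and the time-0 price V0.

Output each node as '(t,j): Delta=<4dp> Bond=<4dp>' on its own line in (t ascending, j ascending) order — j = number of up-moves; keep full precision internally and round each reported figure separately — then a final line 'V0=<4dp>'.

Since d<R<u, set p* = (R−d)/(u−d) = 0.4627; price each node as the discounted p*-expectation of its children.
At expiry t=4: V(4,0)=-177.3440, V(4,1)=-156.7616, V(4,2)=-118.9414, V(4,3)=-49.4469, V(4,4)=78.2493
(3,0): S=30.7200. Δ = (V_up−V_dn)/(S_up−S_dn) = (-156.7616−-177.3440)/(45.1584−24.5760) = 1.0000. V = [p*·-156.7616 + (1−p*)·-177.3440]/1.11 = -151.1899. B = V − Δ·S = -181.9099.
(3,1): S=56.4480. Δ = (V_up−V_dn)/(S_up−S_dn) = (-118.9414−-156.7616)/(82.9786−45.1584) = 1.0000. V = [p*·-118.9414 + (1−p*)·-156.7616]/1.11 = -125.4619. B = V − Δ·S = -181.9099.
(3,2): S=103.7232. Δ = (V_up−V_dn)/(S_up−S_dn) = (-49.4469−-118.9414)/(152.4731−82.9786) = 1.0000. V = [p*·-49.4469 + (1−p*)·-118.9414]/1.11 = -78.1867. B = V − Δ·S = -181.9099.
(3,3): S=190.5914. Δ = (V_up−V_dn)/(S_up−S_dn) = (78.2493−-49.4469)/(280.1693−152.4731) = 1.0000. V = [p*·78.2493 + (1−p*)·-49.4469]/1.11 = 8.6815. B = V − Δ·S = -181.9099.
(2,0): S=38.4000. Δ = (V_up−V_dn)/(S_up−S_dn) = (-125.4619−-151.1899)/(56.4480−30.7200) = 1.0000. V = [p*·-125.4619 + (1−p*)·-151.1899]/1.11 = -125.4828. B = V − Δ·S = -163.8828.
(2,1): S=70.5600. Δ = (V_up−V_dn)/(S_up−S_dn) = (-78.1867−-125.4619)/(103.7232−56.4480) = 1.0000. V = [p*·-78.1867 + (1−p*)·-125.4619]/1.11 = -93.3228. B = V − Δ·S = -163.8828.
(2,2): S=129.6540. Δ = (V_up−V_dn)/(S_up−S_dn) = (8.6815−-78.1867)/(190.5914−103.7232) = 1.0000. V = [p*·8.6815 + (1−p*)·-78.1867]/1.11 = -34.2288. B = V − Δ·S = -163.8828.
(1,0): S=48.0000. Δ = (V_up−V_dn)/(S_up−S_dn) = (-93.3228−-125.4828)/(70.5600−38.4000) = 1.0000. V = [p*·-93.3228 + (1−p*)·-125.4828]/1.11 = -99.6422. B = V − Δ·S = -147.6422.
(1,1): S=88.2000. Δ = (V_up−V_dn)/(S_up−S_dn) = (-34.2288−-93.3228)/(129.6540−70.5600) = 1.0000. V = [p*·-34.2288 + (1−p*)·-93.3228]/1.11 = -59.4422. B = V − Δ·S = -147.6422.
(0,0): S=60.0000. Δ = (V_up−V_dn)/(S_up−S_dn) = (-59.4422−-99.6422)/(88.2000−48.0000) = 1.0000. V = [p*·-59.4422 + (1−p*)·-99.6422]/1.11 = -73.0110. B = V − Δ·S = -133.0110.
Self-financing check: at every node Δ·S+B equals the discounted successor values.

(0,0): Delta=1.0000 Bond=-133.0110
(1,0): Delta=1.0000 Bond=-147.6422
(1,1): Delta=1.0000 Bond=-147.6422
(2,0): Delta=1.0000 Bond=-163.8828
(2,1): Delta=1.0000 Bond=-163.8828
(2,2): Delta=1.0000 Bond=-163.8828
(3,0): Delta=1.0000 Bond=-181.9099
(3,1): Delta=1.0000 Bond=-181.9099
(3,2): Delta=1.0000 Bond=-181.9099
(3,3): Delta=1.0000 Bond=-181.9099
V0=-73.0110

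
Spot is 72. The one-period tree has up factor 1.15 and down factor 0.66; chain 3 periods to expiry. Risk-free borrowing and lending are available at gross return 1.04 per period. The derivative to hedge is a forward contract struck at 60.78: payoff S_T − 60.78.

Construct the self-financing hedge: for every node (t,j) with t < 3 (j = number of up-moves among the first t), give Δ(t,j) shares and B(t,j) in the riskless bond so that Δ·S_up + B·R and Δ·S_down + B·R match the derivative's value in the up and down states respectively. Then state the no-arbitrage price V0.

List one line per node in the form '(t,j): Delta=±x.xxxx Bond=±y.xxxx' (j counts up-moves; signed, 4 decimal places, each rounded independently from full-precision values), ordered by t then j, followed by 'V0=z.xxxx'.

Risk-neutral probability p* = (R−d)/(u−d) = (1.04−0.66)/(1.15−0.66) = 0.7755.
At expiry t=3: V(3,0)=-40.0803, V(3,1)=-24.7123, V(3,2)=2.0652, V(3,3)=48.7230
  t=2,j=0: stock 31.3632 → up 36.0677 (V=-24.7123), down 20.6997 (V=-40.0803). Price -27.0791; hedge Δ=1.0000, bond B=-58.4423.
  t=2,j=1: stock 54.6480 → up 62.8452 (V=2.0652), down 36.0677 (V=-24.7123). Price -3.7943; hedge Δ=1.0000, bond B=-58.4423.
  t=2,j=2: stock 95.2200 → up 109.5030 (V=48.7230), down 62.8452 (V=2.0652). Price 36.7777; hedge Δ=1.0000, bond B=-58.4423.
  t=1,j=0: stock 47.5200 → up 54.6480 (V=-3.7943), down 31.3632 (V=-27.0791). Price -8.6745; hedge Δ=1.0000, bond B=-56.1945.
  t=1,j=1: stock 82.8000 → up 95.2200 (V=36.7777), down 54.6480 (V=-3.7943). Price 26.6055; hedge Δ=1.0000, bond B=-56.1945.
  t=0,j=0: stock 72.0000 → up 82.8000 (V=26.6055), down 47.5200 (V=-8.6745). Price 17.9668; hedge Δ=1.0000, bond B=-54.0332.
Self-financing check: at every node Δ·S+B equals the discounted successor values.

(0,0): Delta=1.0000 Bond=-54.0332
(1,0): Delta=1.0000 Bond=-56.1945
(1,1): Delta=1.0000 Bond=-56.1945
(2,0): Delta=1.0000 Bond=-58.4423
(2,1): Delta=1.0000 Bond=-58.4423
(2,2): Delta=1.0000 Bond=-58.4423
V0=17.9668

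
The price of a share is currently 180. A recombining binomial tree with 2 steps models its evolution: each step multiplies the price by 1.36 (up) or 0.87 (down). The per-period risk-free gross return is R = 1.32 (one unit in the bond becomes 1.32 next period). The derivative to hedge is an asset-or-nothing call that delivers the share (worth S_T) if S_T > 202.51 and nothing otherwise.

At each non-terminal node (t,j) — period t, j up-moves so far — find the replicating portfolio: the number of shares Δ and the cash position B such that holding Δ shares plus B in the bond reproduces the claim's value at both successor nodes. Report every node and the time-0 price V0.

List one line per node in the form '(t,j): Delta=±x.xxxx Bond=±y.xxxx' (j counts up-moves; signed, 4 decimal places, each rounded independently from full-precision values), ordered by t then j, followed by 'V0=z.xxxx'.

Under the risk-neutral measure, an up-move has probability p* = (R−d)/(u−d) = 0.9184 and values discount at R = 1.32.
Terminal values V(2,·): V(2,0)=0.0000, V(2,1)=212.9760, V(2,2)=332.9280
  t=1,j=0: stock 156.6000 → up 212.9760 (V=212.9760), down 136.2420 (V=0.0000). Price 148.1744; hedge Δ=2.7755, bond B=-286.4705.
  t=1,j=1: stock 244.8000 → up 332.9280 (V=332.9280), down 212.9760 (V=212.9760). Price 244.8000; hedge Δ=1.0000, bond B=0.0000.
  t=0,j=0: stock 180.0000 → up 244.8000 (V=244.8000), down 156.6000 (V=148.1744). Price 179.4789; hedge Δ=1.0955, bond B=-17.7162.
Each (Δ,B) replicates both successor values, so the strategy is self-financing and V0 is arbitrage-free.

(0,0): Delta=1.0955 Bond=-17.7162
(1,0): Delta=2.7755 Bond=-286.4705
(1,1): Delta=1.0000 Bond=0.0000
V0=179.4789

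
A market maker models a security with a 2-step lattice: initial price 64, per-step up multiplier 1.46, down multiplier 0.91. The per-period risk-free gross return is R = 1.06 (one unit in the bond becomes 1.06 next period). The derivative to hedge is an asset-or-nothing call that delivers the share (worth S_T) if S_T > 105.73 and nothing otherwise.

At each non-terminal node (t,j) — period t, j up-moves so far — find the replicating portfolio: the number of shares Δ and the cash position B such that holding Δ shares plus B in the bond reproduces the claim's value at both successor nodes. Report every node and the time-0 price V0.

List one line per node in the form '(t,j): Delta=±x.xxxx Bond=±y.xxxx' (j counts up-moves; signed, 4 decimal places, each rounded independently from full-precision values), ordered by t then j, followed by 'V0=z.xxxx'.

Since d<R<u, set p* = (R−d)/(u−d) = 0.2727; price each node as the discounted p*-expectation of its children.
Terminal payoffs: V(2,0)=0.0000, V(2,1)=0.0000, V(2,2)=136.4224
  t=1,j=0: stock 58.2400 → up 85.0304 (V=0.0000), down 52.9984 (V=0.0000). Price 0.0000; hedge Δ=0.0000, bond B=0.0000.
  t=1,j=1: stock 93.4400 → up 136.4224 (V=136.4224), down 85.0304 (V=0.0000). Price 35.1001; hedge Δ=2.6545, bond B=-212.9406.
  t=0,j=0: stock 64.0000 → up 93.4400 (V=35.1001), down 58.2400 (V=0.0000). Price 9.0309; hedge Δ=0.9972, bond B=-54.7875.
Self-financing check: at every node Δ·S+B equals the discounted successor values.

(0,0): Delta=0.9972 Bond=-54.7875
(1,0): Delta=0.0000 Bond=0.0000
(1,1): Delta=2.6545 Bond=-212.9406
V0=9.0309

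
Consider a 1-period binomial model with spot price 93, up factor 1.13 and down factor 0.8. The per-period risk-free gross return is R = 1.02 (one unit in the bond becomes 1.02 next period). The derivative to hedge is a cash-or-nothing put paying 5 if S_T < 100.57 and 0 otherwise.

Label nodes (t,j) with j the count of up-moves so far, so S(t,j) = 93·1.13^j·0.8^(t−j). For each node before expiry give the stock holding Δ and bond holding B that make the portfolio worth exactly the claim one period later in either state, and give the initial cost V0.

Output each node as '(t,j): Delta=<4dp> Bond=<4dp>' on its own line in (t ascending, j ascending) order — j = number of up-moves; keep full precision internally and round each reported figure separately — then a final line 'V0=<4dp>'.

(0,0): Delta=-0.1629 Bond=16.7855
V0=1.6340

Since d<R<u, set p* = (R−d)/(u−d) = 0.6667; price each node as the discounted p*-expectation of its children.
At expiry t=1: V(1,0)=5.0000, V(1,1)=0.0000
(0,0): S=93.0000. Δ = (V_up−V_dn)/(S_up−S_dn) = (0.0000−5.0000)/(105.0900−74.4000) = -0.1629. V = [p*·0.0000 + (1−p*)·5.0000]/1.02 = 1.6340. B = V − Δ·S = 16.7855.
Root portfolio cost Δ·93+B reproduces V0=1.6340.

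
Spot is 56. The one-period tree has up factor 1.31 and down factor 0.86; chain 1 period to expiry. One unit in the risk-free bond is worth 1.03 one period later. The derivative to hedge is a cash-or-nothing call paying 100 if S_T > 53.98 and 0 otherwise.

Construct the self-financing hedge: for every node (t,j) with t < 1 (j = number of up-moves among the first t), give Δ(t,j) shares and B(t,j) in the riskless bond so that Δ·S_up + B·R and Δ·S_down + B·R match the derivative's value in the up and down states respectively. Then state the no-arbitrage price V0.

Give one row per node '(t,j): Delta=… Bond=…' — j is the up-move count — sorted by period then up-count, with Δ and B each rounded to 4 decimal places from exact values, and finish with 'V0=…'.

(0,0): Delta=3.9683 Bond=-185.5448
V0=36.6775

The replicating-portfolio and risk-neutral prices coincide; use p* = (1.03−0.86)/(1.31−0.86) = 0.3778 for the latter.
Terminal values V(1,·): V(1,0)=0.0000, V(1,1)=100.0000
Node (0,0) S=56.0000: V=(p*·100.0000+(1−p*)·0.0000)/1.03=36.6775; Δ=(100.0000−0.0000)/(73.3600−48.1600)=3.9683; B=V−Δ·S=-185.5448
Each (Δ,B) replicates both successor values, so the strategy is self-financing and V0 is arbitrage-free.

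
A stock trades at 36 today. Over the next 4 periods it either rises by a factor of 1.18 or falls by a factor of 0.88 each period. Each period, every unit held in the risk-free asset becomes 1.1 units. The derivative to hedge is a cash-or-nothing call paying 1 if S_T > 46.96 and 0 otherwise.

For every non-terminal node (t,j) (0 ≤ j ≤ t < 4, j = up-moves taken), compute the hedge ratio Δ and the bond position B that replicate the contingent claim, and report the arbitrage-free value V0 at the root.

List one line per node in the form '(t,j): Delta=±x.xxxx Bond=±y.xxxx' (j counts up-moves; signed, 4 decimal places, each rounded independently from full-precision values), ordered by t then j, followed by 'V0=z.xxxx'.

Since d<R<u, set p* = (R−d)/(u−d) = 0.7333; price each node as the discounted p*-expectation of its children.
Payoff layer (t=4): V(4,0)=0.0000, V(4,1)=0.0000, V(4,2)=0.0000, V(4,3)=1.0000, V(4,4)=1.0000
Node (3,0) S=24.5330: V=(p*·0.0000+(1−p*)·0.0000)/1.1=0.0000; Δ=(0.0000−0.0000)/(28.9489−21.5890)=0.0000; B=V−Δ·S=0.0000
Node (3,1) S=32.8965: V=(p*·0.0000+(1−p*)·0.0000)/1.1=0.0000; Δ=(0.0000−0.0000)/(38.8179−28.9489)=0.0000; B=V−Δ·S=0.0000
Node (3,2) S=44.1112: V=(p*·1.0000+(1−p*)·0.0000)/1.1=0.6667; Δ=(1.0000−0.0000)/(52.0513−38.8179)=0.0756; B=V−Δ·S=-2.6667
Node (3,3) S=59.1492: V=(p*·1.0000+(1−p*)·1.0000)/1.1=0.9091; Δ=(1.0000−1.0000)/(69.7960−52.0513)=0.0000; B=V−Δ·S=0.9091
Node (2,0) S=27.8784: V=(p*·0.0000+(1−p*)·0.0000)/1.1=0.0000; Δ=(0.0000−0.0000)/(32.8965−24.5330)=0.0000; B=V−Δ·S=0.0000
Node (2,1) S=37.3824: V=(p*·0.6667+(1−p*)·0.0000)/1.1=0.4444; Δ=(0.6667−0.0000)/(44.1112−32.8965)=0.0594; B=V−Δ·S=-1.7778
Node (2,2) S=50.1264: V=(p*·0.9091+(1−p*)·0.6667)/1.1=0.7677; Δ=(0.9091−0.6667)/(59.1492−44.1112)=0.0161; B=V−Δ·S=-0.0404
Node (1,0) S=31.6800: V=(p*·0.4444+(1−p*)·0.0000)/1.1=0.2963; Δ=(0.4444−0.0000)/(37.3824−27.8784)=0.0468; B=V−Δ·S=-1.1852
Node (1,1) S=42.4800: V=(p*·0.7677+(1−p*)·0.4444)/1.1=0.6195; Δ=(0.7677−0.4444)/(50.1264−37.3824)=0.0254; B=V−Δ·S=-0.4579
Node (0,0) S=36.0000: V=(p*·0.6195+(1−p*)·0.2963)/1.1=0.4848; Δ=(0.6195−0.2963)/(42.4800−31.6800)=0.0299; B=V−Δ·S=-0.5926
Self-financing check: at every node Δ·S+B equals the discounted successor values.

(0,0): Delta=0.0299 Bond=-0.5926
(1,0): Delta=0.0468 Bond=-1.1852
(1,1): Delta=0.0254 Bond=-0.4579
(2,0): Delta=0.0000 Bond=0.0000
(2,1): Delta=0.0594 Bond=-1.7778
(2,2): Delta=0.0161 Bond=-0.0404
(3,0): Delta=0.0000 Bond=0.0000
(3,1): Delta=0.0000 Bond=0.0000
(3,2): Delta=0.0756 Bond=-2.6667
(3,3): Delta=0.0000 Bond=0.9091
V0=0.4848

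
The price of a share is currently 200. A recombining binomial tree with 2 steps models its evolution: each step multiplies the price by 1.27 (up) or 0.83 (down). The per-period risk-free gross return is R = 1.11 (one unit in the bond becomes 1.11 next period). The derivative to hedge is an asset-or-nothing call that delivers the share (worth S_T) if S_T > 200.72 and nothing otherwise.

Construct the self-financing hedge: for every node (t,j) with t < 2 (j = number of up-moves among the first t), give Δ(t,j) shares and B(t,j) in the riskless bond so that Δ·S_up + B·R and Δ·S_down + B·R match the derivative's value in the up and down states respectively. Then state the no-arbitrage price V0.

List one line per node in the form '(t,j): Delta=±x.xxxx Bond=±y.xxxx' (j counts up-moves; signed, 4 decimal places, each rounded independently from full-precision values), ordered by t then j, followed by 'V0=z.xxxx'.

(0,0): Delta=1.5129 Bond=-117.3704
(1,0): Delta=2.8864 Bond=-358.2731
(1,1): Delta=1.0000 Bond=0.0000
V0=185.2132

Since d<R<u, set p* = (R−d)/(u−d) = 0.6364; price each node as the discounted p*-expectation of its children.
At expiry t=2: V(2,0)=0.0000, V(2,1)=210.8200, V(2,2)=322.5800
(1,0): S=166.0000. Δ = (V_up−V_dn)/(S_up−S_dn) = (210.8200−0.0000)/(210.8200−137.7800) = 2.8864. V = [p*·210.8200 + (1−p*)·0.0000]/1.11 = 120.8632. B = V − Δ·S = -358.2731.
(1,1): S=254.0000. Δ = (V_up−V_dn)/(S_up−S_dn) = (322.5800−210.8200)/(322.5800−210.8200) = 1.0000. V = [p*·322.5800 + (1−p*)·210.8200]/1.11 = 254.0000. B = V − Δ·S = 0.0000.
(0,0): S=200.0000. Δ = (V_up−V_dn)/(S_up−S_dn) = (254.0000−120.8632)/(254.0000−166.0000) = 1.5129. V = [p*·254.0000 + (1−p*)·120.8632]/1.11 = 185.2132. B = V − Δ·S = -117.3704.
Each (Δ,B) replicates both successor values, so the strategy is self-financing and V0 is arbitrage-free.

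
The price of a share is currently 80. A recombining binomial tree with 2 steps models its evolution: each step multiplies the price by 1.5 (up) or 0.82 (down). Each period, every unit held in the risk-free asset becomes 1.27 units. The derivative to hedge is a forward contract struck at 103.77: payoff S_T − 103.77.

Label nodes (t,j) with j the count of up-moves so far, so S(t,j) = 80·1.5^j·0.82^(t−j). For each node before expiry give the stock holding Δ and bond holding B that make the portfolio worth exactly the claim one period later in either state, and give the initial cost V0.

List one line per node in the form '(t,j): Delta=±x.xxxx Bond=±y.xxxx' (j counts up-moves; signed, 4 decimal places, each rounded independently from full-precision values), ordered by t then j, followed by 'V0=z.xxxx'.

Since d<R<u, set p* = (R−d)/(u−d) = 0.6618; price each node as the discounted p*-expectation of its children.
Terminal values V(2,·): V(2,0)=-49.9780, V(2,1)=-5.3700, V(2,2)=76.2300
(1,0): S=65.6000. Δ = (V_up−V_dn)/(S_up−S_dn) = (-5.3700−-49.9780)/(98.4000−53.7920) = 1.0000. V = [p*·-5.3700 + (1−p*)·-49.9780]/1.27 = -16.1087. B = V − Δ·S = -81.7087.
(1,1): S=120.0000. Δ = (V_up−V_dn)/(S_up−S_dn) = (76.2300−-5.3700)/(180.0000−98.4000) = 1.0000. V = [p*·76.2300 + (1−p*)·-5.3700]/1.27 = 38.2913. B = V − Δ·S = -81.7087.
(0,0): S=80.0000. Δ = (V_up−V_dn)/(S_up−S_dn) = (38.2913−-16.1087)/(120.0000−65.6000) = 1.0000. V = [p*·38.2913 + (1−p*)·-16.1087]/1.27 = 15.6625. B = V − Δ·S = -64.3375.
The time-0 hedge costs 15.6625, which is the no-arbitrage price.

(0,0): Delta=1.0000 Bond=-64.3375
(1,0): Delta=1.0000 Bond=-81.7087
(1,1): Delta=1.0000 Bond=-81.7087
V0=15.6625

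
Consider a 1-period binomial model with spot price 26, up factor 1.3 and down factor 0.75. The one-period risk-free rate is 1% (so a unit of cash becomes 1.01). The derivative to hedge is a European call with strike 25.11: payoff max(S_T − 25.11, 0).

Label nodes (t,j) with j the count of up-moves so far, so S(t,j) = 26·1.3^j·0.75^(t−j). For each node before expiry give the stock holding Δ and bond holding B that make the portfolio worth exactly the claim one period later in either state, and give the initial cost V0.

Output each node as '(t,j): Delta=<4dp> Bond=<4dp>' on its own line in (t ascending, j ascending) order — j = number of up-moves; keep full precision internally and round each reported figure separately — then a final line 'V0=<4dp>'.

Risk-neutral probability p* = (R−d)/(u−d) = (1.01−0.75)/(1.3−0.75) = 0.4727.
Terminal payoffs: V(1,0)=0.0000, V(1,1)=8.6900
Node (0,0) S=26.0000: V=(p*·8.6900+(1−p*)·0.0000)/1.01=4.0673; Δ=(8.6900−0.0000)/(33.8000−19.5000)=0.6077; B=V−Δ·S=-11.7327
Self-financing check: at every node Δ·S+B equals the discounted successor values.

(0,0): Delta=0.6077 Bond=-11.7327
V0=4.0673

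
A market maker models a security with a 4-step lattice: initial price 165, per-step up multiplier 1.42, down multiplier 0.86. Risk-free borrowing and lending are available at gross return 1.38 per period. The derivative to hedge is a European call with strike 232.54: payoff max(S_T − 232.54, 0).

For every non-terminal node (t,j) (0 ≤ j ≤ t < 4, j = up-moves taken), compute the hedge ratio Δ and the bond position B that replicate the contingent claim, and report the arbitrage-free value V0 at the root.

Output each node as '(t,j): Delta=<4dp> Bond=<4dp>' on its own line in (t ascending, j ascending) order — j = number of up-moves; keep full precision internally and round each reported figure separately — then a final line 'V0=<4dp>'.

No-arbitrage ⇒ martingale measure with p* = (R−d)/(u−d) = 0.9286.
Payoff layer (t=4): V(4,0)=0.0000, V(4,1)=0.0000, V(4,2)=13.5294, V(4,3)=173.7606, V(4,4)=438.3284
  t=3,j=0: stock 104.9492 → up 149.0279 (V=0.0000), down 90.2563 (V=0.0000). Price 0.0000; hedge Δ=0.0000, bond B=0.0000.
  t=3,j=1: stock 173.2883 → up 246.0694 (V=13.5294), down 149.0279 (V=0.0000). Price 9.1036; hedge Δ=0.1394, bond B=-15.0560.
  t=3,j=2: stock 286.1272 → up 406.3006 (V=173.7606), down 246.0694 (V=13.5294). Price 117.6199; hedge Δ=1.0000, bond B=-168.5072.
  t=3,j=3: stock 472.4425 → up 670.8684 (V=438.3284), down 406.3006 (V=173.7606). Price 303.9353; hedge Δ=1.0000, bond B=-168.5072.
  t=2,j=0: stock 122.0340 → up 173.2883 (V=9.1036), down 104.9492 (V=0.0000). Price 6.1256; hedge Δ=0.1332, bond B=-10.1308.
  t=2,j=1: stock 201.4980 → up 286.1272 (V=117.6199), down 173.2883 (V=9.1036). Price 79.6150; hedge Δ=0.9617, bond B=-114.1641.
  t=2,j=2: stock 332.7060 → up 472.4425 (V=303.9353), down 286.1272 (V=117.6199). Price 210.5993; hedge Δ=1.0000, bond B=-122.1067.
  t=1,j=0: stock 141.9000 → up 201.4980 (V=79.6150), down 122.0340 (V=6.1256). Price 53.8883; hedge Δ=0.9248, bond B=-77.3429.
  t=1,j=1: stock 234.3000 → up 332.7060 (V=210.5993), down 201.4980 (V=79.6150). Price 145.8285; hedge Δ=0.9983, bond B=-88.0720.
  t=0,j=0: stock 165.0000 → up 234.3000 (V=145.8285), down 141.9000 (V=53.8883). Price 100.9140; hedge Δ=0.9950, bond B=-63.2650.
Root portfolio cost Δ·165+B reproduces V0=100.9140.

(0,0): Delta=0.9950 Bond=-63.2650
(1,0): Delta=0.9248 Bond=-77.3429
(1,1): Delta=0.9983 Bond=-88.0720
(2,0): Delta=0.1332 Bond=-10.1308
(2,1): Delta=0.9617 Bond=-114.1641
(2,2): Delta=1.0000 Bond=-122.1067
(3,0): Delta=0.0000 Bond=0.0000
(3,1): Delta=0.1394 Bond=-15.0560
(3,2): Delta=1.0000 Bond=-168.5072
(3,3): Delta=1.0000 Bond=-168.5072
V0=100.9140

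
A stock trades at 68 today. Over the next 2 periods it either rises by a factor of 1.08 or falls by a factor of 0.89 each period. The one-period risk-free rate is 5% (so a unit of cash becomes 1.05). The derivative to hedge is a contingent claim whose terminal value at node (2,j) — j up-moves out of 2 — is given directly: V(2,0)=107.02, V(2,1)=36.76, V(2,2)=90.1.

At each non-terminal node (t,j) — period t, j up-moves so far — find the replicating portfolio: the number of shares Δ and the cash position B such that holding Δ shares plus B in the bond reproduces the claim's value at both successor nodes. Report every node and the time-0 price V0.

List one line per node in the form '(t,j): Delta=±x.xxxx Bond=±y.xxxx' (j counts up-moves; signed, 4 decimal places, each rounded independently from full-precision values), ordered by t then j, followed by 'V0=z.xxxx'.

The replicating-portfolio and risk-neutral prices coincide; use p* = (1.05−0.89)/(1.08−0.89) = 0.8421 for the latter.
Terminal values V(2,·): V(2,0)=107.0200, V(2,1)=36.7600, V(2,2)=90.1000
  t=1,j=0: stock 60.5200 → up 65.3616 (V=36.7600), down 53.8628 (V=107.0200). Price 45.5749; hedge Δ=-6.1102, bond B=415.3644.
  t=1,j=1: stock 73.4400 → up 79.3152 (V=90.1000), down 65.3616 (V=36.7600). Price 77.7885; hedge Δ=3.8227, bond B=-202.9484.
  t=0,j=0: stock 68.0000 → up 73.4400 (V=77.7885), down 60.5200 (V=45.5749). Price 69.2401; hedge Δ=2.4933, bond B=-100.3048.
Check: Δ(0,0)·S0 + B(0,0) = 69.2401 = V0.

(0,0): Delta=2.4933 Bond=-100.3048
(1,0): Delta=-6.1102 Bond=415.3644
(1,1): Delta=3.8227 Bond=-202.9484
V0=69.2401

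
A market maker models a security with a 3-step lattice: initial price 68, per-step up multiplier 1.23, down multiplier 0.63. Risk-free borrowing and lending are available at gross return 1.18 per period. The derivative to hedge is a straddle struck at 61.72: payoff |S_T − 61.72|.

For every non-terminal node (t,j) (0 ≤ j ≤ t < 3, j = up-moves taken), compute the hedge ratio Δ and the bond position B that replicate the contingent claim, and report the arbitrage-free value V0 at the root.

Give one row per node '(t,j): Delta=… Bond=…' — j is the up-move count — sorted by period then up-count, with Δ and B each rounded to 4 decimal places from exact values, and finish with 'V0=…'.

Since d<R<u, set p* = (R−d)/(u−d) = 0.9167; price each node as the discounted p*-expectation of its children.
At expiry t=3: V(3,0)=44.7168, V(3,1)=28.5233, V(3,2)=3.0926, V(3,3)=64.8190
(2,0): S=26.9892. Δ = (V_up−V_dn)/(S_up−S_dn) = (28.5233−44.7168)/(33.1967−17.0032) = -1.0000. V = [p*·28.5233 + (1−p*)·44.7168]/1.18 = 25.3159. B = V − Δ·S = 52.3051.
(2,1): S=52.6932. Δ = (V_up−V_dn)/(S_up−S_dn) = (3.0926−28.5233)/(64.8126−33.1967) = -0.8044. V = [p*·3.0926 + (1−p*)·28.5233]/1.18 = 4.4168. B = V − Δ·S = 46.8012.
(2,2): S=102.8772. Δ = (V_up−V_dn)/(S_up−S_dn) = (64.8190−3.0926)/(126.5390−64.8126) = 1.0000. V = [p*·64.8190 + (1−p*)·3.0926]/1.18 = 50.5721. B = V − Δ·S = -52.3051.
(1,0): S=42.8400. Δ = (V_up−V_dn)/(S_up−S_dn) = (4.4168−25.3159)/(52.6932−26.9892) = -0.8131. V = [p*·4.4168 + (1−p*)·25.3159]/1.18 = 5.2190. B = V − Δ·S = 40.0508.
(1,1): S=83.6400. Δ = (V_up−V_dn)/(S_up−S_dn) = (50.5721−4.4168)/(102.8772−52.6932) = 0.9197. V = [p*·50.5721 + (1−p*)·4.4168]/1.18 = 39.5982. B = V − Δ·S = -37.3273.
(0,0): S=68.0000. Δ = (V_up−V_dn)/(S_up−S_dn) = (39.5982−5.2190)/(83.6400−42.8400) = 0.8426. V = [p*·39.5982 + (1−p*)·5.2190]/1.18 = 31.1299. B = V − Δ·S = -26.1688.
Check: Δ(0,0)·S0 + B(0,0) = 31.1299 = V0.

(0,0): Delta=0.8426 Bond=-26.1688
(1,0): Delta=-0.8131 Bond=40.0508
(1,1): Delta=0.9197 Bond=-37.3273
(2,0): Delta=-1.0000 Bond=52.3051
(2,1): Delta=-0.8044 Bond=46.8012
(2,2): Delta=1.0000 Bond=-52.3051
V0=31.1299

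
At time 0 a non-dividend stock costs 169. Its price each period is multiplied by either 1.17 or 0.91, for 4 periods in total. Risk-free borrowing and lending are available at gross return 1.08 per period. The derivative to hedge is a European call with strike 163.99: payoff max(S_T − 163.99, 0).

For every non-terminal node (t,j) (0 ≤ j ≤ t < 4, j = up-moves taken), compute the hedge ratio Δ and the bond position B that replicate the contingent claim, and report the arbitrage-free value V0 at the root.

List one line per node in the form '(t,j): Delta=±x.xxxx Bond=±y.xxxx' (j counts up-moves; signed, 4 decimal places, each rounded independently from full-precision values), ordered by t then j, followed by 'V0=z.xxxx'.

No-arbitrage ⇒ martingale measure with p* = (R−d)/(u−d) = 0.6538.
Payoff layer (t=4): V(4,0)=0.0000, V(4,1)=0.0000, V(4,2)=27.5860, V(4,3)=82.3221, V(4,4)=152.6969
(3,0): S=127.3535. Δ = (V_up−V_dn)/(S_up−S_dn) = (0.0000−0.0000)/(149.0036−115.8917) = 0.0000. V = [p*·0.0000 + (1−p*)·0.0000]/1.08 = 0.0000. B = V − Δ·S = 0.0000.
(3,1): S=163.7402. Δ = (V_up−V_dn)/(S_up−S_dn) = (27.5860−0.0000)/(191.5760−149.0036) = 0.6480. V = [p*·27.5860 + (1−p*)·0.0000]/1.08 = 16.7010. B = V − Δ·S = -89.3992.
(3,2): S=210.5231. Δ = (V_up−V_dn)/(S_up−S_dn) = (82.3221−27.5860)/(246.3121−191.5760) = 1.0000. V = [p*·82.3221 + (1−p*)·27.5860]/1.08 = 58.6805. B = V − Δ·S = -151.8426.
(3,3): S=270.6726. Δ = (V_up−V_dn)/(S_up−S_dn) = (152.6969−82.3221)/(316.6869−246.3121) = 1.0000. V = [p*·152.6969 + (1−p*)·82.3221]/1.08 = 118.8300. B = V − Δ·S = -151.8426.
(2,0): S=139.9489. Δ = (V_up−V_dn)/(S_up−S_dn) = (16.7010−0.0000)/(163.7402−127.3535) = 0.4590. V = [p*·16.7010 + (1−p*)·0.0000]/1.08 = 10.1110. B = V − Δ·S = -54.1235.
(2,1): S=179.9343. Δ = (V_up−V_dn)/(S_up−S_dn) = (58.6805−16.7010)/(210.5231−163.7402) = 0.8973. V = [p*·58.6805 + (1−p*)·16.7010]/1.08 = 40.8788. B = V − Δ·S = -120.5811.
(2,2): S=231.3441. Δ = (V_up−V_dn)/(S_up−S_dn) = (118.8300−58.6805)/(270.6726−210.5231) = 1.0000. V = [p*·118.8300 + (1−p*)·58.6805]/1.08 = 90.7491. B = V − Δ·S = -140.5950.
(1,0): S=153.7900. Δ = (V_up−V_dn)/(S_up−S_dn) = (40.8788−10.1110)/(179.9343−139.9489) = 0.7695. V = [p*·40.8788 + (1−p*)·10.1110]/1.08 = 27.9893. B = V − Δ·S = -90.3486.
(1,1): S=197.7300. Δ = (V_up−V_dn)/(S_up−S_dn) = (90.7491−40.8788)/(231.3441−179.9343) = 0.9701. V = [p*·90.7491 + (1−p*)·40.8788]/1.08 = 68.0429. B = V − Δ·S = -123.7658.
(0,0): S=169.0000. Δ = (V_up−V_dn)/(S_up−S_dn) = (68.0429−27.9893)/(197.7300−153.7900) = 0.9116. V = [p*·68.0429 + (1−p*)·27.9893]/1.08 = 50.1650. B = V − Δ·S = -103.8874.
Self-financing check: at every node Δ·S+B equals the discounted successor values.

(0,0): Delta=0.9116 Bond=-103.8874
(1,0): Delta=0.7695 Bond=-90.3486
(1,1): Delta=0.9701 Bond=-123.7658
(2,0): Delta=0.4590 Bond=-54.1235
(2,1): Delta=0.8973 Bond=-120.5811
(2,2): Delta=1.0000 Bond=-140.5950
(3,0): Delta=0.0000 Bond=0.0000
(3,1): Delta=0.6480 Bond=-89.3992
(3,2): Delta=1.0000 Bond=-151.8426
(3,3): Delta=1.0000 Bond=-151.8426
V0=50.1650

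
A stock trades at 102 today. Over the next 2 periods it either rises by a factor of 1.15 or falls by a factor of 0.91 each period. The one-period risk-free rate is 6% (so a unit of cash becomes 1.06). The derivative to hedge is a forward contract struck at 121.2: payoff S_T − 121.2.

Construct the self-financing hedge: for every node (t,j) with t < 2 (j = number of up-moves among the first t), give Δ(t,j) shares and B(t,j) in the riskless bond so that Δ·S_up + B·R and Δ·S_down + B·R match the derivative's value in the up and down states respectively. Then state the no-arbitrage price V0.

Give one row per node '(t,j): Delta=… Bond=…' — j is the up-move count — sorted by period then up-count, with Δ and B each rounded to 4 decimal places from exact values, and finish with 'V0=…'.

Risk-neutral probability p* = (R−d)/(u−d) = (1.06−0.91)/(1.15−0.91) = 0.6250.
Terminal payoffs: V(2,0)=-36.7338, V(2,1)=-14.4570, V(2,2)=13.6950
Node (1,0) S=92.8200: V=(p*·-14.4570+(1−p*)·-36.7338)/1.06=-21.5196; Δ=(-14.4570−-36.7338)/(106.7430−84.4662)=1.0000; B=V−Δ·S=-114.3396
Node (1,1) S=117.3000: V=(p*·13.6950+(1−p*)·-14.4570)/1.06=2.9604; Δ=(13.6950−-14.4570)/(134.8950−106.7430)=1.0000; B=V−Δ·S=-114.3396
Node (0,0) S=102.0000: V=(p*·2.9604+(1−p*)·-21.5196)/1.06=-5.8676; Δ=(2.9604−-21.5196)/(117.3000−92.8200)=1.0000; B=V−Δ·S=-107.8676
Each (Δ,B) replicates both successor values, so the strategy is self-financing and V0 is arbitrage-free.

(0,0): Delta=1.0000 Bond=-107.8676
(1,0): Delta=1.0000 Bond=-114.3396
(1,1): Delta=1.0000 Bond=-114.3396
V0=-5.8676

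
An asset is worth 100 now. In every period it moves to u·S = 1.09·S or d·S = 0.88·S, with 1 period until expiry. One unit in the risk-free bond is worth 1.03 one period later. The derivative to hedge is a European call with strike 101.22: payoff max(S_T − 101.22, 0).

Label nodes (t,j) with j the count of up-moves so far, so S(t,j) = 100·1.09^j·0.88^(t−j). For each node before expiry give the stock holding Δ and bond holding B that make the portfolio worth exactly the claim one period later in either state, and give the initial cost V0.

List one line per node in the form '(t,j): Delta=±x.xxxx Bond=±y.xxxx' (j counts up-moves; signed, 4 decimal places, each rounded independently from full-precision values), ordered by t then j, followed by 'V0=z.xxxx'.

The replicating-portfolio and risk-neutral prices coincide; use p* = (1.03−0.88)/(1.09−0.88) = 0.7143 for the latter.
Terminal values V(1,·): V(1,0)=0.0000, V(1,1)=7.7800
  t=0,j=0: stock 100.0000 → up 109.0000 (V=7.7800), down 88.0000 (V=0.0000). Price 5.3953; hedge Δ=0.3705, bond B=-31.6523.
Root portfolio cost Δ·100+B reproduces V0=5.3953.

(0,0): Delta=0.3705 Bond=-31.6523
V0=5.3953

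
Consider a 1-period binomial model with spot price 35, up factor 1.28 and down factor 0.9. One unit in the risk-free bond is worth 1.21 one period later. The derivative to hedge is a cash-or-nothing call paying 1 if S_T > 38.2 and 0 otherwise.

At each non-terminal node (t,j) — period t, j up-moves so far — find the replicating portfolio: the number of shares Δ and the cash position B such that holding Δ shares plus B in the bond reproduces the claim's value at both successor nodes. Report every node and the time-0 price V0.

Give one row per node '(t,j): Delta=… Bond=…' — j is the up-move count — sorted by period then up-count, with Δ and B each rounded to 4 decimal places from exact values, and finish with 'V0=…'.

No-arbitrage ⇒ martingale measure with p* = (R−d)/(u−d) = 0.8158.
At expiry t=1: V(1,0)=0.0000, V(1,1)=1.0000
  t=0,j=0: stock 35.0000 → up 44.8000 (V=1.0000), down 31.5000 (V=0.0000). Price 0.6742; hedge Δ=0.0752, bond B=-1.9574.
Each (Δ,B) replicates both successor values, so the strategy is self-financing and V0 is arbitrage-free.

(0,0): Delta=0.0752 Bond=-1.9574
V0=0.6742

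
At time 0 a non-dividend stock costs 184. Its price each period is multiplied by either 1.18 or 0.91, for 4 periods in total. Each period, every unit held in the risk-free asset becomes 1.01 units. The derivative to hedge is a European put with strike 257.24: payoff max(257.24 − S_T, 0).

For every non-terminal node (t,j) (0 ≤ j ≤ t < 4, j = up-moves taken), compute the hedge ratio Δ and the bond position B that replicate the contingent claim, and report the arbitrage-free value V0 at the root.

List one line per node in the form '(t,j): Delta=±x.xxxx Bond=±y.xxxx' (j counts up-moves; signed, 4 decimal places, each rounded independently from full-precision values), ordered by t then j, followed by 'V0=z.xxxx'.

Since d<R<u, set p* = (R−d)/(u−d) = 0.3704; price each node as the discounted p*-expectation of its children.
Terminal payoffs: V(4,0)=131.0621, V(4,1)=93.6247, V(4,2)=45.0795, V(4,3)=0.0000, V(4,4)=0.0000
(3,0): S=138.6571. Δ = (V_up−V_dn)/(S_up−S_dn) = (93.6247−131.0621)/(163.6153−126.1779) = -1.0000. V = [p*·93.6247 + (1−p*)·131.0621]/1.01 = 116.0360. B = V − Δ·S = 254.6931.
(3,1): S=179.7971. Δ = (V_up−V_dn)/(S_up−S_dn) = (45.0795−93.6247)/(212.1605−163.6153) = -1.0000. V = [p*·45.0795 + (1−p*)·93.6247]/1.01 = 74.8960. B = V − Δ·S = 254.6931.
(3,2): S=233.1435. Δ = (V_up−V_dn)/(S_up−S_dn) = (0.0000−45.0795)/(275.1093−212.1605) = -0.7161. V = [p*·0.0000 + (1−p*)·45.0795]/1.01 = 28.1023. B = V − Δ·S = 195.0633.
(3,3): S=302.3179. Δ = (V_up−V_dn)/(S_up−S_dn) = (0.0000−0.0000)/(356.7351−275.1093) = 0.0000. V = [p*·0.0000 + (1−p*)·0.0000]/1.01 = 0.0000. B = V − Δ·S = 0.0000.
(2,0): S=152.3704. Δ = (V_up−V_dn)/(S_up−S_dn) = (74.8960−116.0360)/(179.7971−138.6571) = -1.0000. V = [p*·74.8960 + (1−p*)·116.0360]/1.01 = 99.8010. B = V − Δ·S = 252.1714.
(2,1): S=197.5792. Δ = (V_up−V_dn)/(S_up−S_dn) = (28.1023−74.8960)/(233.1435−179.7971) = -0.8772. V = [p*·28.1023 + (1−p*)·74.8960]/1.01 = 56.9951. B = V − Δ·S = 230.3049.
(2,2): S=256.2016. Δ = (V_up−V_dn)/(S_up−S_dn) = (0.0000−28.1023)/(302.3179−233.1435) = -0.4063. V = [p*·0.0000 + (1−p*)·28.1023]/1.01 = 17.5189. B = V − Δ·S = 121.6016.
(1,0): S=167.4400. Δ = (V_up−V_dn)/(S_up−S_dn) = (56.9951−99.8010)/(197.5792−152.3704) = -0.9468. V = [p*·56.9951 + (1−p*)·99.8010]/1.01 = 83.1158. B = V − Δ·S = 241.6561.
(1,1): S=217.1200. Δ = (V_up−V_dn)/(S_up−S_dn) = (17.5189−56.9951)/(256.2016−197.5792) = -0.6734. V = [p*·17.5189 + (1−p*)·56.9951]/1.01 = 41.9547. B = V − Δ·S = 188.1628.
(0,0): S=184.0000. Δ = (V_up−V_dn)/(S_up−S_dn) = (41.9547−83.1158)/(217.1200−167.4400) = -0.8285. V = [p*·41.9547 + (1−p*)·83.1158]/1.01 = 67.1989. B = V − Δ·S = 219.6473.
Each (Δ,B) replicates both successor values, so the strategy is self-financing and V0 is arbitrage-free.

(0,0): Delta=-0.8285 Bond=219.6473
(1,0): Delta=-0.9468 Bond=241.6561
(1,1): Delta=-0.6734 Bond=188.1628
(2,0): Delta=-1.0000 Bond=252.1714
(2,1): Delta=-0.8772 Bond=230.3049
(2,2): Delta=-0.4063 Bond=121.6016
(3,0): Delta=-1.0000 Bond=254.6931
(3,1): Delta=-1.0000 Bond=254.6931
(3,2): Delta=-0.7161 Bond=195.0633
(3,3): Delta=0.0000 Bond=0.0000
V0=67.1989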